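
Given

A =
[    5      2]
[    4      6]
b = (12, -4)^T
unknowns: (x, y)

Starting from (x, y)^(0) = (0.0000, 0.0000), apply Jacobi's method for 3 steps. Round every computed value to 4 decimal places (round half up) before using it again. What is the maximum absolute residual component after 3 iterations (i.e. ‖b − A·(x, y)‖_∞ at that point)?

Iteration 1:
  x = (12 - (2)·0.0000) / (5) = 2.4000
  y = (-4 - (4)·0.0000) / (6) = -0.6667
Iteration 2:
  x = (12 - (2)·-0.6667) / (5) = 2.6667
  y = (-4 - (4)·2.4000) / (6) = -2.2667
Iteration 3:
  x = (12 - (2)·-2.2667) / (5) = 3.3067
  y = (-4 - (4)·2.6667) / (6) = -2.4445
Residual b − A·x = (0.3555, -2.5598); ∞-norm = 2.5598

2.5598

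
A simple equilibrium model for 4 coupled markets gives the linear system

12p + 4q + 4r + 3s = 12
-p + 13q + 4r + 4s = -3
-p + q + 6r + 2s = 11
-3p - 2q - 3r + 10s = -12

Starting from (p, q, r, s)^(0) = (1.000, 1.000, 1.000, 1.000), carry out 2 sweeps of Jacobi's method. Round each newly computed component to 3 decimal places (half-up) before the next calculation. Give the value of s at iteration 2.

Iteration 1:
  p = (12 - (4)·1.000 - (4)·1.000 - (3)·1.000) / (12) = 0.083
  q = (-3 - (-1)·1.000 - (4)·1.000 - (4)·1.000) / (13) = -0.769
  r = (11 - (-1)·1.000 - (1)·1.000 - (2)·1.000) / (6) = 1.500
  s = (-12 - (-3)·1.000 - (-2)·1.000 - (-3)·1.000) / (10) = -0.400
Iteration 2:
  p = (12 - (4)·-0.769 - (4)·1.500 - (3)·-0.400) / (12) = 0.856
  q = (-3 - (-1)·0.083 - (4)·1.500 - (4)·-0.400) / (13) = -0.563
  r = (11 - (-1)·0.083 - (1)·-0.769 - (2)·-0.400) / (6) = 2.109
  s = (-12 - (-3)·0.083 - (-2)·-0.769 - (-3)·1.500) / (10) = -0.879

-0.879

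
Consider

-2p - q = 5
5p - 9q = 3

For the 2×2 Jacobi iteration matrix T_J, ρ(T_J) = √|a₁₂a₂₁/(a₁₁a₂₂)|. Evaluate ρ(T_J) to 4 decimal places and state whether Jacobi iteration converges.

0.5270

a₁₂a₂₁/(a₁₁a₂₂) = (-1)·(5) / ((-2)·(-9)) = -0.277778
ρ = √|-0.277778| = √0.277778 = 0.5270
ρ < 1, so Jacobi converges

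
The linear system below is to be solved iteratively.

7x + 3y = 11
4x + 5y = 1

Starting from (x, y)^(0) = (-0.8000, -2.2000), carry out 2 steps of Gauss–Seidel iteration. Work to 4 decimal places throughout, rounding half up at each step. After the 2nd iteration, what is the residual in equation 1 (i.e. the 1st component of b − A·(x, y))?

-0.3993

Iteration 1:
  x = (11 - (3)·-2.2000) / (7) = 2.5143
  y = (1 - (4)·2.5143) / (5) = -1.8114
Iteration 2:
  x = (11 - (3)·-1.8114) / (7) = 2.3477
  y = (1 - (4)·2.3477) / (5) = -1.6782
Residual b − A·x = (-0.3993, 0.0002)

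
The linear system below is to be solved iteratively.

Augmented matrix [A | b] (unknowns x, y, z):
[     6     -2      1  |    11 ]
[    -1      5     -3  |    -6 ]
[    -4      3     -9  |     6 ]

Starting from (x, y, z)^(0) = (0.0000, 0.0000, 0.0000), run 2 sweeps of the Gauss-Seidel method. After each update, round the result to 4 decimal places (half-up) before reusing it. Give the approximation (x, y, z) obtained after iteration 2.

Iteration 1:
  x = (11 - (-2)·0.0000 - (1)·0.0000) / (6) = 1.8333
  y = (-6 - (-1)·1.8333 - (-3)·0.0000) / (5) = -0.8333
  z = (6 - (-4)·1.8333 - (3)·-0.8333) / (-9) = -1.7592
Iteration 2:
  x = (11 - (-2)·-0.8333 - (1)·-1.7592) / (6) = 1.8488
  y = (-6 - (-1)·1.8488 - (-3)·-1.7592) / (5) = -1.8858
  z = (6 - (-4)·1.8488 - (3)·-1.8858) / (-9) = -2.1170

(1.8488, -1.8858, -2.1170)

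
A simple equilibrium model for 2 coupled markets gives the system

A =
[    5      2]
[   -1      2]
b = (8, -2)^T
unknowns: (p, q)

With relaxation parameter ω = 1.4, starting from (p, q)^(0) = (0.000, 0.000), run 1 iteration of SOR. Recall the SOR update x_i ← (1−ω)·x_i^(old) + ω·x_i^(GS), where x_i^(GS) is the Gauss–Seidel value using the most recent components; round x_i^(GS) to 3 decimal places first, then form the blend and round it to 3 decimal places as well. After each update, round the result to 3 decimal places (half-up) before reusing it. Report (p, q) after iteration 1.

Iteration 1:
  p: GS value = (8 - (2)·0.000) / (5) = 1.600;  p ← (1−ω)·0.000 + ω·1.600 = 2.240
  q: GS value = (-2 - (-1)·2.240) / (2) = 0.120;  q ← (1−ω)·0.000 + ω·0.120 = 0.168

(2.240, 0.168)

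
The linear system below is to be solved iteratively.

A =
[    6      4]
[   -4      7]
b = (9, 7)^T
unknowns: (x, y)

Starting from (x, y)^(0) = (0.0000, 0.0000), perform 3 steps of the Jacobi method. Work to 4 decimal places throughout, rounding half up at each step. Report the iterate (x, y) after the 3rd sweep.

Iteration 1:
  x = (9 - (4)·0.0000) / (6) = 1.5000
  y = (7 - (-4)·0.0000) / (7) = 1.0000
Iteration 2:
  x = (9 - (4)·1.0000) / (6) = 0.8333
  y = (7 - (-4)·1.5000) / (7) = 1.8571
Iteration 3:
  x = (9 - (4)·1.8571) / (6) = 0.2619
  y = (7 - (-4)·0.8333) / (7) = 1.4762

(0.2619, 1.4762)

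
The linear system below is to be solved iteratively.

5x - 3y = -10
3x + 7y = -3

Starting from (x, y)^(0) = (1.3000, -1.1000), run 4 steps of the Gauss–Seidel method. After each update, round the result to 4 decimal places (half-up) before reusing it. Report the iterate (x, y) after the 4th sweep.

Iteration 1:
  x = (-10 - (-3)·-1.1000) / (5) = -2.6600
  y = (-3 - (3)·-2.6600) / (7) = 0.7114
Iteration 2:
  x = (-10 - (-3)·0.7114) / (5) = -1.5732
  y = (-3 - (3)·-1.5732) / (7) = 0.2457
Iteration 3:
  x = (-10 - (-3)·0.2457) / (5) = -1.8526
  y = (-3 - (3)·-1.8526) / (7) = 0.3654
Iteration 4:
  x = (-10 - (-3)·0.3654) / (5) = -1.7808
  y = (-3 - (3)·-1.7808) / (7) = 0.3346

(-1.7808, 0.3346)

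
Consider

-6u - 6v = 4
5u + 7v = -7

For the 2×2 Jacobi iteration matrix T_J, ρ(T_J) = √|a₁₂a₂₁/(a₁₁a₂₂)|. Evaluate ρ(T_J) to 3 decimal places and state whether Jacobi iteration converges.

0.845

a₁₂a₂₁/(a₁₁a₂₂) = (-6)·(5) / ((-6)·(7)) = 0.714286
ρ = √|0.714286| = √0.714286 = 0.845
ρ < 1, so Jacobi converges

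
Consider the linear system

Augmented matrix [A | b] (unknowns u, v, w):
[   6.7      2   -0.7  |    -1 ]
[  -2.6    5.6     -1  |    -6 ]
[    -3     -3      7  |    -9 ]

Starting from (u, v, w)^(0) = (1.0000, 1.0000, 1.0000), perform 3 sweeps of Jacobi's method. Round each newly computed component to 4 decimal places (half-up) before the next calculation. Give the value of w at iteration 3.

-1.8744

Iteration 1:
  u = (-1 - (2)·1.0000 - (-0.7)·1.0000) / (6.7) = -0.3433
  v = (-6 - (-2.6)·1.0000 - (-1)·1.0000) / (5.6) = -0.4286
  w = (-9 - (-3)·1.0000 - (-3)·1.0000) / (7) = -0.4286
Iteration 2:
  u = (-1 - (2)·-0.4286 - (-0.7)·-0.4286) / (6.7) = -0.0661
  v = (-6 - (-2.6)·-0.3433 - (-1)·-0.4286) / (5.6) = -1.3074
  w = (-9 - (-3)·-0.3433 - (-3)·-0.4286) / (7) = -1.6165
Iteration 3:
  u = (-1 - (2)·-1.3074 - (-0.7)·-1.6165) / (6.7) = 0.0721
  v = (-6 - (-2.6)·-0.0661 - (-1)·-1.6165) / (5.6) = -1.3908
  w = (-9 - (-3)·-0.0661 - (-3)·-1.3074) / (7) = -1.8744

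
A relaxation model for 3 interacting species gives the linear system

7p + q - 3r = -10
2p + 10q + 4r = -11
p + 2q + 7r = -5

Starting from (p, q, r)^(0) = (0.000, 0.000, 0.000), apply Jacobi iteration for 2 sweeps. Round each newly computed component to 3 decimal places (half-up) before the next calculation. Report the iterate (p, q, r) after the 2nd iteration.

(-1.577, -0.529, -0.196)

Iteration 1:
  p = (-10 - (1)·0.000 - (-3)·0.000) / (7) = -1.429
  q = (-11 - (2)·0.000 - (4)·0.000) / (10) = -1.100
  r = (-5 - (1)·0.000 - (2)·0.000) / (7) = -0.714
Iteration 2:
  p = (-10 - (1)·-1.100 - (-3)·-0.714) / (7) = -1.577
  q = (-11 - (2)·-1.429 - (4)·-0.714) / (10) = -0.529
  r = (-5 - (1)·-1.429 - (2)·-1.100) / (7) = -0.196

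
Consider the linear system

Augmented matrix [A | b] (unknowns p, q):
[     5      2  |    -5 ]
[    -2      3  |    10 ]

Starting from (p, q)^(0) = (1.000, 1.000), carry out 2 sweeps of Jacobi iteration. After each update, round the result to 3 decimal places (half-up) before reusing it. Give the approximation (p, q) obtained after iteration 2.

Iteration 1:
  p = (-5 - (2)·1.000) / (5) = -1.400
  q = (10 - (-2)·1.000) / (3) = 4.000
Iteration 2:
  p = (-5 - (2)·4.000) / (5) = -2.600
  q = (10 - (-2)·-1.400) / (3) = 2.400

(-2.600, 2.400)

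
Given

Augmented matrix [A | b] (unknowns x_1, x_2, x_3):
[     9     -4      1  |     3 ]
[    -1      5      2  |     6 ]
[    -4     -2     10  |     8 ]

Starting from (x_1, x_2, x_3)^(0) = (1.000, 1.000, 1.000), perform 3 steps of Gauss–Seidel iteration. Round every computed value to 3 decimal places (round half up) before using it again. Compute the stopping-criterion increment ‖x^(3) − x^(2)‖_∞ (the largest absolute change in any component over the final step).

Iteration 1:
  x_1 = (3 - (-4)·1.000 - (1)·1.000) / (9) = 0.667
  x_2 = (6 - (-1)·0.667 - (2)·1.000) / (5) = 0.933
  x_3 = (8 - (-4)·0.667 - (-2)·0.933) / (10) = 1.253
Iteration 2:
  x_1 = (3 - (-4)·0.933 - (1)·1.253) / (9) = 0.609
  x_2 = (6 - (-1)·0.609 - (2)·1.253) / (5) = 0.821
  x_3 = (8 - (-4)·0.609 - (-2)·0.821) / (10) = 1.208
Iteration 3:
  x_1 = (3 - (-4)·0.821 - (1)·1.208) / (9) = 0.564
  x_2 = (6 - (-1)·0.564 - (2)·1.208) / (5) = 0.830
  x_3 = (8 - (-4)·0.564 - (-2)·0.830) / (10) = 1.192
Change: (-0.045, 0.009, -0.016) → max |·| = 0.045

0.045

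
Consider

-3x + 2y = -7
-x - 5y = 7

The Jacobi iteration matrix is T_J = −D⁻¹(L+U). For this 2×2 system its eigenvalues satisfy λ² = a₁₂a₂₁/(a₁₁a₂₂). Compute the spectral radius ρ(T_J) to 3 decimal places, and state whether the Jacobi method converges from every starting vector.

0.365

a₁₂a₂₁/(a₁₁a₂₂) = (2)·(-1) / ((-3)·(-5)) = -0.133333
ρ = √|-0.133333| = √0.133333 = 0.365
ρ < 1, so Jacobi converges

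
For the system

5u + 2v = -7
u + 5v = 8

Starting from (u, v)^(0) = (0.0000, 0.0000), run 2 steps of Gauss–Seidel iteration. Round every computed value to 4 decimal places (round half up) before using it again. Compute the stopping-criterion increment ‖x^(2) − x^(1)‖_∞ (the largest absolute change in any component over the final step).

0.7520

Iteration 1:
  u = (-7 - (2)·0.0000) / (5) = -1.4000
  v = (8 - (1)·-1.4000) / (5) = 1.8800
Iteration 2:
  u = (-7 - (2)·1.8800) / (5) = -2.1520
  v = (8 - (1)·-2.1520) / (5) = 2.0304
Change: (-0.7520, 0.1504) → max |·| = 0.7520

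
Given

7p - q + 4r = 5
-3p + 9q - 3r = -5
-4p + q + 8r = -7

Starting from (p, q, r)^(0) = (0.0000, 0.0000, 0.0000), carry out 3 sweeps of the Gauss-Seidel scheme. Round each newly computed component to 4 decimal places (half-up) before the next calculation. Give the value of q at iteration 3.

Iteration 1:
  p = (5 - (-1)·0.0000 - (4)·0.0000) / (7) = 0.7143
  q = (-5 - (-3)·0.7143 - (-3)·0.0000) / (9) = -0.3175
  r = (-7 - (-4)·0.7143 - (1)·-0.3175) / (8) = -0.4782
Iteration 2:
  p = (5 - (-1)·-0.3175 - (4)·-0.4782) / (7) = 0.9422
  q = (-5 - (-3)·0.9422 - (-3)·-0.4782) / (9) = -0.4009
  r = (-7 - (-4)·0.9422 - (1)·-0.4009) / (8) = -0.3538
Iteration 3:
  p = (5 - (-1)·-0.4009 - (4)·-0.3538) / (7) = 0.8592
  q = (-5 - (-3)·0.8592 - (-3)·-0.3538) / (9) = -0.3871
  r = (-7 - (-4)·0.8592 - (1)·-0.3871) / (8) = -0.3970

-0.3871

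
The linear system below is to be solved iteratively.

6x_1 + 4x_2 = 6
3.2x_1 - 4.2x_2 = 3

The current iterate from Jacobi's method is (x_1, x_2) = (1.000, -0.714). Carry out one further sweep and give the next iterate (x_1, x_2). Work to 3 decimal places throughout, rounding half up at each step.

One sweep:
  x_1 = (6 - (4)·-0.714) / (6) = 1.476
  x_2 = (3 - (3.2)·1.000) / (-4.2) = 0.048

(1.476, 0.048)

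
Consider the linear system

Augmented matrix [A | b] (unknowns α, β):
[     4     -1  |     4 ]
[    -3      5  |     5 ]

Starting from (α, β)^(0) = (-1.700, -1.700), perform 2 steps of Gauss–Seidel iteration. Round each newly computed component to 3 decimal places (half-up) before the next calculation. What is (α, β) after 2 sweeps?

(1.336, 1.802)

Iteration 1:
  α = (4 - (-1)·-1.700) / (4) = 0.575
  β = (5 - (-3)·0.575) / (5) = 1.345
Iteration 2:
  α = (4 - (-1)·1.345) / (4) = 1.336
  β = (5 - (-3)·1.336) / (5) = 1.802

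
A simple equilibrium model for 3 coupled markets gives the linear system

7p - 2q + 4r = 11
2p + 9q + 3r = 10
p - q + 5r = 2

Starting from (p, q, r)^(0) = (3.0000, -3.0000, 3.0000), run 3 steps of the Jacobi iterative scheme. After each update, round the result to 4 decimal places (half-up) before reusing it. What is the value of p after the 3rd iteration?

1.7492

Iteration 1:
  p = (11 - (-2)·-3.0000 - (4)·3.0000) / (7) = -1.0000
  q = (10 - (2)·3.0000 - (3)·3.0000) / (9) = -0.5556
  r = (2 - (1)·3.0000 - (-1)·-3.0000) / (5) = -0.8000
Iteration 2:
  p = (11 - (-2)·-0.5556 - (4)·-0.8000) / (7) = 1.8698
  q = (10 - (2)·-1.0000 - (3)·-0.8000) / (9) = 1.6000
  r = (2 - (1)·-1.0000 - (-1)·-0.5556) / (5) = 0.4889
Iteration 3:
  p = (11 - (-2)·1.6000 - (4)·0.4889) / (7) = 1.7492
  q = (10 - (2)·1.8698 - (3)·0.4889) / (9) = 0.5326
  r = (2 - (1)·1.8698 - (-1)·1.6000) / (5) = 0.3460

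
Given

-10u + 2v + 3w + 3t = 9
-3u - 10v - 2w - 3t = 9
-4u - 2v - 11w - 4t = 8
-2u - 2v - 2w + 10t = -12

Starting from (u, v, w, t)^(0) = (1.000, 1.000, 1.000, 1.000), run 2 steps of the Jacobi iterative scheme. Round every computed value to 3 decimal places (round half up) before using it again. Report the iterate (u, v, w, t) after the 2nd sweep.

Iteration 1:
  u = (9 - (2)·1.000 - (3)·1.000 - (3)·1.000) / (-10) = -0.100
  v = (9 - (-3)·1.000 - (-2)·1.000 - (-3)·1.000) / (-10) = -1.700
  w = (8 - (-4)·1.000 - (-2)·1.000 - (-4)·1.000) / (-11) = -1.636
  t = (-12 - (-2)·1.000 - (-2)·1.000 - (-2)·1.000) / (10) = -0.600
Iteration 2:
  u = (9 - (2)·-1.700 - (3)·-1.636 - (3)·-0.600) / (-10) = -1.911
  v = (9 - (-3)·-0.100 - (-2)·-1.636 - (-3)·-0.600) / (-10) = -0.363
  w = (8 - (-4)·-0.100 - (-2)·-1.700 - (-4)·-0.600) / (-11) = -0.164
  t = (-12 - (-2)·-0.100 - (-2)·-1.700 - (-2)·-1.636) / (10) = -1.887

(-1.911, -0.363, -0.164, -1.887)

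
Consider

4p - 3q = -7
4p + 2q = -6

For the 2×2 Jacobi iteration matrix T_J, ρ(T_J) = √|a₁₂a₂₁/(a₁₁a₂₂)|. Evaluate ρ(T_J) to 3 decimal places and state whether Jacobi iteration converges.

a₁₂a₂₁/(a₁₁a₂₂) = (-3)·(4) / ((4)·(2)) = -1.500000
ρ = √|-1.500000| = √1.500000 = 1.225
ρ > 1, so Jacobi diverges

1.225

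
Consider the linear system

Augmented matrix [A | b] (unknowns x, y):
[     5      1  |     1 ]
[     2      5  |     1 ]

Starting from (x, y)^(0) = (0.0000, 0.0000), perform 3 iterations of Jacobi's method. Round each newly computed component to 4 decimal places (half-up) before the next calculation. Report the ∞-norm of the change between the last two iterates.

Iteration 1:
  x = (1 - (1)·0.0000) / (5) = 0.2000
  y = (1 - (2)·0.0000) / (5) = 0.2000
Iteration 2:
  x = (1 - (1)·0.2000) / (5) = 0.1600
  y = (1 - (2)·0.2000) / (5) = 0.1200
Iteration 3:
  x = (1 - (1)·0.1200) / (5) = 0.1760
  y = (1 - (2)·0.1600) / (5) = 0.1360
Change: (0.0160, 0.0160) → max |·| = 0.0160

0.0160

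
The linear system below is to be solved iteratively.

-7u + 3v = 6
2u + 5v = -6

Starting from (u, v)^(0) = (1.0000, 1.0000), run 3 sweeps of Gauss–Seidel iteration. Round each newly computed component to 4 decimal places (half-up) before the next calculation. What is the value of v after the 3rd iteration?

Iteration 1:
  u = (6 - (3)·1.0000) / (-7) = -0.4286
  v = (-6 - (2)·-0.4286) / (5) = -1.0286
Iteration 2:
  u = (6 - (3)·-1.0286) / (-7) = -1.2980
  v = (-6 - (2)·-1.2980) / (5) = -0.6808
Iteration 3:
  u = (6 - (3)·-0.6808) / (-7) = -1.1489
  v = (-6 - (2)·-1.1489) / (5) = -0.7404

-0.7404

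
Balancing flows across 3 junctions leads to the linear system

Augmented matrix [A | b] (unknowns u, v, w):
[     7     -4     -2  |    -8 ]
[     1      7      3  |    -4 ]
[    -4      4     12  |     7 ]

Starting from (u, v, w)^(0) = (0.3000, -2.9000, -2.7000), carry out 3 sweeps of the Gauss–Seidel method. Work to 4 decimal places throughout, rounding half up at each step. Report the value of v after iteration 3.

-0.5607

Iteration 1:
  u = (-8 - (-4)·-2.9000 - (-2)·-2.7000) / (7) = -3.5714
  v = (-4 - (1)·-3.5714 - (3)·-2.7000) / (7) = 1.0959
  w = (7 - (-4)·-3.5714 - (4)·1.0959) / (12) = -0.9724
Iteration 2:
  u = (-8 - (-4)·1.0959 - (-2)·-0.9724) / (7) = -0.7945
  v = (-4 - (1)·-0.7945 - (3)·-0.9724) / (7) = -0.0412
  w = (7 - (-4)·-0.7945 - (4)·-0.0412) / (12) = 0.3322
Iteration 3:
  u = (-8 - (-4)·-0.0412 - (-2)·0.3322) / (7) = -1.0715
  v = (-4 - (1)·-1.0715 - (3)·0.3322) / (7) = -0.5607
  w = (7 - (-4)·-1.0715 - (4)·-0.5607) / (12) = 0.4131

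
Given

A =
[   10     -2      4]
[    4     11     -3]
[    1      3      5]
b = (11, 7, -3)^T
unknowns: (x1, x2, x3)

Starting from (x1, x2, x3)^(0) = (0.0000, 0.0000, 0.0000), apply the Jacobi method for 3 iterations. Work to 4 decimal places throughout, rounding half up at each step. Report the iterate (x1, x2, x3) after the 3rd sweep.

Iteration 1:
  x1 = (11 - (-2)·0.0000 - (4)·0.0000) / (10) = 1.1000
  x2 = (7 - (4)·0.0000 - (-3)·0.0000) / (11) = 0.6364
  x3 = (-3 - (1)·0.0000 - (3)·0.0000) / (5) = -0.6000
Iteration 2:
  x1 = (11 - (-2)·0.6364 - (4)·-0.6000) / (10) = 1.4673
  x2 = (7 - (4)·1.1000 - (-3)·-0.6000) / (11) = 0.0727
  x3 = (-3 - (1)·1.1000 - (3)·0.6364) / (5) = -1.2018
Iteration 3:
  x1 = (11 - (-2)·0.0727 - (4)·-1.2018) / (10) = 1.5953
  x2 = (7 - (4)·1.4673 - (-3)·-1.2018) / (11) = -0.2250
  x3 = (-3 - (1)·1.4673 - (3)·0.0727) / (5) = -0.9371

(1.5953, -0.2250, -0.9371)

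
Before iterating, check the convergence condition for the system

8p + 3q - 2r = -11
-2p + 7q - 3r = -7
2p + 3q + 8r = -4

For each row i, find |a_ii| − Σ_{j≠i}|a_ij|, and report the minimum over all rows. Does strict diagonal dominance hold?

2

row 1: |8| − (3+2) = 3
row 2: |7| − (2+3) = 2
row 3: |8| − (2+3) = 3
minimum over rows = 2 → strictly diagonally dominant (convergence guaranteed)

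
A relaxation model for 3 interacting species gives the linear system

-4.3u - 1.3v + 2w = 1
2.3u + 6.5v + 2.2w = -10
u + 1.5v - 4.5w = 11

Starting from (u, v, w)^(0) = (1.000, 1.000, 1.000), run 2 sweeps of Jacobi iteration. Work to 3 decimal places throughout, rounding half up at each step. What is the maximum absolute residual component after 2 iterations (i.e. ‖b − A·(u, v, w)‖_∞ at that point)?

Iteration 1:
  u = (1 - (-1.3)·1.000 - (2)·1.000) / (-4.3) = -0.070
  v = (-10 - (2.3)·1.000 - (2.2)·1.000) / (6.5) = -2.231
  w = (11 - (1)·1.000 - (1.5)·1.000) / (-4.5) = -1.889
Iteration 2:
  u = (1 - (-1.3)·-2.231 - (2)·-1.889) / (-4.3) = -0.437
  v = (-10 - (2.3)·-0.070 - (2.2)·-1.889) / (6.5) = -0.874
  w = (11 - (1)·-0.070 - (1.5)·-2.231) / (-4.5) = -3.204
Residual b − A·x = (4.393, 3.735, -1.670); ∞-norm = 4.393

4.393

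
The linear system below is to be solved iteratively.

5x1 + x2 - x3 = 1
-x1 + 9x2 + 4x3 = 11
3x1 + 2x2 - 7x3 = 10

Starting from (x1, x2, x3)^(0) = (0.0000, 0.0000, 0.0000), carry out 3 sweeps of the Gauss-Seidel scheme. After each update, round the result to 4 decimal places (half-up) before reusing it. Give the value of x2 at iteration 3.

1.6588

Iteration 1:
  x1 = (1 - (1)·0.0000 - (-1)·0.0000) / (5) = 0.2000
  x2 = (11 - (-1)·0.2000 - (4)·0.0000) / (9) = 1.2444
  x3 = (10 - (3)·0.2000 - (2)·1.2444) / (-7) = -0.9873
Iteration 2:
  x1 = (1 - (1)·1.2444 - (-1)·-0.9873) / (5) = -0.2463
  x2 = (11 - (-1)·-0.2463 - (4)·-0.9873) / (9) = 1.6337
  x3 = (10 - (3)·-0.2463 - (2)·1.6337) / (-7) = -1.0674
Iteration 3:
  x1 = (1 - (1)·1.6337 - (-1)·-1.0674) / (5) = -0.3402
  x2 = (11 - (-1)·-0.3402 - (4)·-1.0674) / (9) = 1.6588
  x3 = (10 - (3)·-0.3402 - (2)·1.6588) / (-7) = -1.1004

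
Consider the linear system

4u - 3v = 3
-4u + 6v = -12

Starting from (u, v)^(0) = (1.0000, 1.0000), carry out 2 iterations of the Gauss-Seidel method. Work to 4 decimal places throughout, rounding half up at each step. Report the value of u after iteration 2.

Iteration 1:
  u = (3 - (-3)·1.0000) / (4) = 1.5000
  v = (-12 - (-4)·1.5000) / (6) = -1.0000
Iteration 2:
  u = (3 - (-3)·-1.0000) / (4) = 0.0000
  v = (-12 - (-4)·0.0000) / (6) = -2.0000

0.0000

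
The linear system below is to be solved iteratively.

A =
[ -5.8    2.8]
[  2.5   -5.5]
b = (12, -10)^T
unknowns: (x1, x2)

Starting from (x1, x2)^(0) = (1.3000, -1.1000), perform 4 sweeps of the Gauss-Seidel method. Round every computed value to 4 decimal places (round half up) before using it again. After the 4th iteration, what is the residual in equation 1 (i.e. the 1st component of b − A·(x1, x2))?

-0.0512

Iteration 1:
  x1 = (12 - (2.8)·-1.1000) / (-5.8) = -2.6000
  x2 = (-10 - (2.5)·-2.6000) / (-5.5) = 0.6364
Iteration 2:
  x1 = (12 - (2.8)·0.6364) / (-5.8) = -1.7617
  x2 = (-10 - (2.5)·-1.7617) / (-5.5) = 1.0174
Iteration 3:
  x1 = (12 - (2.8)·1.0174) / (-5.8) = -1.5778
  x2 = (-10 - (2.5)·-1.5778) / (-5.5) = 1.1010
Iteration 4:
  x1 = (12 - (2.8)·1.1010) / (-5.8) = -1.5374
  x2 = (-10 - (2.5)·-1.5374) / (-5.5) = 1.1194
Residual b − A·x = (-0.0512, 0.0002)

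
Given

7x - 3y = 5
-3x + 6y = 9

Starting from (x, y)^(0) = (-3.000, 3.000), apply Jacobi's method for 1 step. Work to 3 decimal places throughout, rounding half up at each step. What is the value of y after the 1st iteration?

Iteration 1:
  x = (5 - (-3)·3.000) / (7) = 2.000
  y = (9 - (-3)·-3.000) / (6) = 0.000

0.000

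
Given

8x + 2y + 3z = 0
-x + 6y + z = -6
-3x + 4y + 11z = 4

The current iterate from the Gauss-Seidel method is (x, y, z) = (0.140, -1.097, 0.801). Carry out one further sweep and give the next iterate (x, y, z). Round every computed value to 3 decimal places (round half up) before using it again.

One sweep:
  x = (0 - (2)·-1.097 - (3)·0.801) / (8) = -0.026
  y = (-6 - (-1)·-0.026 - (1)·0.801) / (6) = -1.138
  z = (4 - (-3)·-0.026 - (4)·-1.138) / (11) = 0.770

(-0.026, -1.138, 0.770)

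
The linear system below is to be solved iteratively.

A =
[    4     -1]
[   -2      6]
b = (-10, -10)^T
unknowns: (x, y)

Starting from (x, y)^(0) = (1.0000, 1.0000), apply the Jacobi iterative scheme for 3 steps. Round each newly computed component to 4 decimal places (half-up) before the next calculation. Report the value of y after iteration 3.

-2.6111

Iteration 1:
  x = (-10 - (-1)·1.0000) / (4) = -2.2500
  y = (-10 - (-2)·1.0000) / (6) = -1.3333
Iteration 2:
  x = (-10 - (-1)·-1.3333) / (4) = -2.8333
  y = (-10 - (-2)·-2.2500) / (6) = -2.4167
Iteration 3:
  x = (-10 - (-1)·-2.4167) / (4) = -3.1042
  y = (-10 - (-2)·-2.8333) / (6) = -2.6111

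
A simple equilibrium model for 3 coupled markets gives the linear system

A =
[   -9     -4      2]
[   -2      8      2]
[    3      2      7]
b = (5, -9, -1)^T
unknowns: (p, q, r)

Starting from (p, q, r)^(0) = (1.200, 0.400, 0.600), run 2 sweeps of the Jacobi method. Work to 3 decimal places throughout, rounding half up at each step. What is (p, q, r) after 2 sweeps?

Iteration 1:
  p = (5 - (-4)·0.400 - (2)·0.600) / (-9) = -0.600
  q = (-9 - (-2)·1.200 - (2)·0.600) / (8) = -0.975
  r = (-1 - (3)·1.200 - (2)·0.400) / (7) = -0.771
Iteration 2:
  p = (5 - (-4)·-0.975 - (2)·-0.771) / (-9) = -0.294
  q = (-9 - (-2)·-0.600 - (2)·-0.771) / (8) = -1.082
  r = (-1 - (3)·-0.600 - (2)·-0.975) / (7) = 0.393

(-0.294, -1.082, 0.393)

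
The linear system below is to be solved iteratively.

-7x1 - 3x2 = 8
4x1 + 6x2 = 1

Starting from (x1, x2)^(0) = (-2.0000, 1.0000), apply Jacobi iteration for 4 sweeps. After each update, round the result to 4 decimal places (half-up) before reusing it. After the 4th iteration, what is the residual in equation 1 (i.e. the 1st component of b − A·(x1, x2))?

-0.2450

Iteration 1:
  x1 = (8 - (-3)·1.0000) / (-7) = -1.5714
  x2 = (1 - (4)·-2.0000) / (6) = 1.5000
Iteration 2:
  x1 = (8 - (-3)·1.5000) / (-7) = -1.7857
  x2 = (1 - (4)·-1.5714) / (6) = 1.2143
Iteration 3:
  x1 = (8 - (-3)·1.2143) / (-7) = -1.6633
  x2 = (1 - (4)·-1.7857) / (6) = 1.3571
Iteration 4:
  x1 = (8 - (-3)·1.3571) / (-7) = -1.7245
  x2 = (1 - (4)·-1.6633) / (6) = 1.2755
Residual b − A·x = (-0.2450, 0.2450)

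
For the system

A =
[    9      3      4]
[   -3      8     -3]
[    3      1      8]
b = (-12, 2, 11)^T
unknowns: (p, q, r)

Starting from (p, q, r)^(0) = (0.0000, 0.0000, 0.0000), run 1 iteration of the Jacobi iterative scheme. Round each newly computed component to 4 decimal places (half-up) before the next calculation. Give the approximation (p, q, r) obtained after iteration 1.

Iteration 1:
  p = (-12 - (3)·0.0000 - (4)·0.0000) / (9) = -1.3333
  q = (2 - (-3)·0.0000 - (-3)·0.0000) / (8) = 0.2500
  r = (11 - (3)·0.0000 - (1)·0.0000) / (8) = 1.3750

(-1.3333, 0.2500, 1.3750)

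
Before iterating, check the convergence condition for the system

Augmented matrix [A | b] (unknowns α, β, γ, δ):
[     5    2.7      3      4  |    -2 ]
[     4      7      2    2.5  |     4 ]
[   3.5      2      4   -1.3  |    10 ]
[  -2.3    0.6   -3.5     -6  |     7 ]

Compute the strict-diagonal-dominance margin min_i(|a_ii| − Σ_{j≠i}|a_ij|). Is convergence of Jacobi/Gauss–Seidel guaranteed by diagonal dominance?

row 1: |5| − (2.7+3+4) = -4.7
row 2: |7| − (4+2+2.5) = -1.5
row 3: |4| − (3.5+2+1.3) = -2.8
row 4: |-6| − (2.3+0.6+3.5) = -0.4
minimum over rows = -4.7 → not strictly diagonally dominant

-4.7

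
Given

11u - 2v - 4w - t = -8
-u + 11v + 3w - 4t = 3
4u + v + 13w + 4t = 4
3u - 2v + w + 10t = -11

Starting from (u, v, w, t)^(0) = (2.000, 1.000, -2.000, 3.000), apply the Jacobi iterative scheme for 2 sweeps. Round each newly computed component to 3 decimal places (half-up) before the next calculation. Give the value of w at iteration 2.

0.855

Iteration 1:
  u = (-8 - (-2)·1.000 - (-4)·-2.000 - (-1)·3.000) / (11) = -1.000
  v = (3 - (-1)·2.000 - (3)·-2.000 - (-4)·3.000) / (11) = 2.091
  w = (4 - (4)·2.000 - (1)·1.000 - (4)·3.000) / (13) = -1.308
  t = (-11 - (3)·2.000 - (-2)·1.000 - (1)·-2.000) / (10) = -1.300
Iteration 2:
  u = (-8 - (-2)·2.091 - (-4)·-1.308 - (-1)·-1.300) / (11) = -0.941
  v = (3 - (-1)·-1.000 - (3)·-1.308 - (-4)·-1.300) / (11) = 0.066
  w = (4 - (4)·-1.000 - (1)·2.091 - (4)·-1.300) / (13) = 0.855
  t = (-11 - (3)·-1.000 - (-2)·2.091 - (1)·-1.308) / (10) = -0.251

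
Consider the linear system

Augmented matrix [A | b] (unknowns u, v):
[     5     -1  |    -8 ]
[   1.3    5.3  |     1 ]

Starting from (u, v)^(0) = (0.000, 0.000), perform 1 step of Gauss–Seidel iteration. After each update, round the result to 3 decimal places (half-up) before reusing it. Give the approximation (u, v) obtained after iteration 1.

(-1.600, 0.581)

Iteration 1:
  u = (-8 - (-1)·0.000) / (5) = -1.600
  v = (1 - (1.3)·-1.600) / (5.3) = 0.581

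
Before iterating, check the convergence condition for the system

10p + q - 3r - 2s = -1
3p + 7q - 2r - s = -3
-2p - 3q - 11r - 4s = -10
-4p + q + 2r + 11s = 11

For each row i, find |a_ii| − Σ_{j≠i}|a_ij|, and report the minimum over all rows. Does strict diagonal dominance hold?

row 1: |10| − (1+3+2) = 4
row 2: |7| − (3+2+1) = 1
row 3: |-11| − (2+3+4) = 2
row 4: |11| − (4+1+2) = 4
minimum over rows = 1 → strictly diagonally dominant (convergence guaranteed)

1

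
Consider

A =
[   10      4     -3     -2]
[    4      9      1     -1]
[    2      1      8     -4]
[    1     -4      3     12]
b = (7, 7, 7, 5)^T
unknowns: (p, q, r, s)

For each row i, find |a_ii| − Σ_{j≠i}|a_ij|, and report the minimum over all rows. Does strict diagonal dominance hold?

row 1: |10| − (4+3+2) = 1
row 2: |9| − (4+1+1) = 3
row 3: |8| − (2+1+4) = 1
row 4: |12| − (1+4+3) = 4
minimum over rows = 1 → strictly diagonally dominant (convergence guaranteed)

1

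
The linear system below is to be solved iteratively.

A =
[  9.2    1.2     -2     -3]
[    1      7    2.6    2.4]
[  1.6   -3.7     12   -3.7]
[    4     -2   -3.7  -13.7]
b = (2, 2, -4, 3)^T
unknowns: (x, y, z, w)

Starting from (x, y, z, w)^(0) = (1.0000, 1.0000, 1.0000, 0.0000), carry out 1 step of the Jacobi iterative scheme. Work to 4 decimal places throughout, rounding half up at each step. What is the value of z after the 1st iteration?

Iteration 1:
  x = (2 - (1.2)·1.0000 - (-2)·1.0000 - (-3)·0.0000) / (9.2) = 0.3043
  y = (2 - (1)·1.0000 - (2.6)·1.0000 - (2.4)·0.0000) / (7) = -0.2286
  z = (-4 - (1.6)·1.0000 - (-3.7)·1.0000 - (-3.7)·0.0000) / (12) = -0.1583
  w = (3 - (4)·1.0000 - (-2)·1.0000 - (-3.7)·1.0000) / (-13.7) = -0.3431

-0.1583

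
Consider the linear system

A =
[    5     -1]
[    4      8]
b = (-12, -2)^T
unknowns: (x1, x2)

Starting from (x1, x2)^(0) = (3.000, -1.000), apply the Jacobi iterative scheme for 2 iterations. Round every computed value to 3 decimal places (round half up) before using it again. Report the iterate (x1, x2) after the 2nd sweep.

Iteration 1:
  x1 = (-12 - (-1)·-1.000) / (5) = -2.600
  x2 = (-2 - (4)·3.000) / (8) = -1.750
Iteration 2:
  x1 = (-12 - (-1)·-1.750) / (5) = -2.750
  x2 = (-2 - (4)·-2.600) / (8) = 1.050

(-2.750, 1.050)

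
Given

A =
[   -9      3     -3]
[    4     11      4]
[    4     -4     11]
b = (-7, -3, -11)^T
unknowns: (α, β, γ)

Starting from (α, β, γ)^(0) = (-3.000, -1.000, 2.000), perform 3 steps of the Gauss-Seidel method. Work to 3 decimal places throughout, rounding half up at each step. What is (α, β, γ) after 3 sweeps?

(1.189, -0.205, -1.507)

Iteration 1:
  α = (-7 - (3)·-1.000 - (-3)·2.000) / (-9) = -0.222
  β = (-3 - (4)·-0.222 - (4)·2.000) / (11) = -0.919
  γ = (-11 - (4)·-0.222 - (-4)·-0.919) / (11) = -1.253
Iteration 2:
  α = (-7 - (3)·-0.919 - (-3)·-1.253) / (-9) = 0.889
  β = (-3 - (4)·0.889 - (4)·-1.253) / (11) = -0.140
  γ = (-11 - (4)·0.889 - (-4)·-0.140) / (11) = -1.374
Iteration 3:
  α = (-7 - (3)·-0.140 - (-3)·-1.374) / (-9) = 1.189
  β = (-3 - (4)·1.189 - (4)·-1.374) / (11) = -0.205
  γ = (-11 - (4)·1.189 - (-4)·-0.205) / (11) = -1.507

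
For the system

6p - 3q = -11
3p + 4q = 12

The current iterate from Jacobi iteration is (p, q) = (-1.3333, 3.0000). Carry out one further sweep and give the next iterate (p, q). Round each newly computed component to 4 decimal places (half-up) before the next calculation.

One sweep:
  p = (-11 - (-3)·3.0000) / (6) = -0.3333
  q = (12 - (3)·-1.3333) / (4) = 4.0000

(-0.3333, 4.0000)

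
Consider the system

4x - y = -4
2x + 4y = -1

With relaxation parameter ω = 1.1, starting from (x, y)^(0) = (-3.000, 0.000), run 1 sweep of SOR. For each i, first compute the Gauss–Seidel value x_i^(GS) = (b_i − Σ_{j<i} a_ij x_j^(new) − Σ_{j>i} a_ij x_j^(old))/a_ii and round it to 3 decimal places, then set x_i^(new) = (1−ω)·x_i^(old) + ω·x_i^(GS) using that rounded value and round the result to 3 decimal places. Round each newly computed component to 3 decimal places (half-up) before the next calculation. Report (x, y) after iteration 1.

Iteration 1:
  x: GS value = (-4 - (-1)·0.000) / (4) = -1.000;  x ← (1−ω)·-3.000 + ω·-1.000 = -0.800
  y: GS value = (-1 - (2)·-0.800) / (4) = 0.150;  y ← (1−ω)·0.000 + ω·0.150 = 0.165

(-0.800, 0.165)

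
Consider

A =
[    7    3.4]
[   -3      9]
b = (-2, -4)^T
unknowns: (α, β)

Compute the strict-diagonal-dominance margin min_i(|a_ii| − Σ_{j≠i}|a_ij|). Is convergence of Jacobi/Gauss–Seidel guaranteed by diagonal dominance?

row 1: |7| − (3.4) = 3.6
row 2: |9| − (3) = 6
minimum over rows = 3.6 → strictly diagonally dominant (convergence guaranteed)

3.6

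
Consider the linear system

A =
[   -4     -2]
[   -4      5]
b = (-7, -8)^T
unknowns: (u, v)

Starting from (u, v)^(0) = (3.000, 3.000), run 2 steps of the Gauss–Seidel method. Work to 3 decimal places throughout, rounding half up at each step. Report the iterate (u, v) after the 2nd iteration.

(2.450, 0.360)

Iteration 1:
  u = (-7 - (-2)·3.000) / (-4) = 0.250
  v = (-8 - (-4)·0.250) / (5) = -1.400
Iteration 2:
  u = (-7 - (-2)·-1.400) / (-4) = 2.450
  v = (-8 - (-4)·2.450) / (5) = 0.360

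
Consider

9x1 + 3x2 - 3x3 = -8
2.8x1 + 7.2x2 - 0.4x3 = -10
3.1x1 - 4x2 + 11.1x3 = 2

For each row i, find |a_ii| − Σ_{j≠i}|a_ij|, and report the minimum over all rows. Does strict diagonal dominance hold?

3

row 1: |9| − (3+3) = 3
row 2: |7.2| − (2.8+0.4) = 4
row 3: |11.1| − (3.1+4) = 4
minimum over rows = 3 → strictly diagonally dominant (convergence guaranteed)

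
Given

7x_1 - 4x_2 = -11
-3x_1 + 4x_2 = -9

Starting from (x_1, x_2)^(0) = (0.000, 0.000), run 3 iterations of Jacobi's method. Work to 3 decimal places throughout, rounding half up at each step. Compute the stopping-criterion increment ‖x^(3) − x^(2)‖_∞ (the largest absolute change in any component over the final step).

0.965

Iteration 1:
  x_1 = (-11 - (-4)·0.000) / (7) = -1.571
  x_2 = (-9 - (-3)·0.000) / (4) = -2.250
Iteration 2:
  x_1 = (-11 - (-4)·-2.250) / (7) = -2.857
  x_2 = (-9 - (-3)·-1.571) / (4) = -3.428
Iteration 3:
  x_1 = (-11 - (-4)·-3.428) / (7) = -3.530
  x_2 = (-9 - (-3)·-2.857) / (4) = -4.393
Change: (-0.673, -0.965) → max |·| = 0.965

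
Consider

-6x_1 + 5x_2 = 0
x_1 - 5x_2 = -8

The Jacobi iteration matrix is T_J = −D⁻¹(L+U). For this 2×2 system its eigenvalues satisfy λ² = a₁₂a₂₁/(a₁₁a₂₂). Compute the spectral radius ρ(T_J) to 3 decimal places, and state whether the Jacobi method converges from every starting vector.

0.408

a₁₂a₂₁/(a₁₁a₂₂) = (5)·(1) / ((-6)·(-5)) = 0.166667
ρ = √|0.166667| = √0.166667 = 0.408
ρ < 1, so Jacobi converges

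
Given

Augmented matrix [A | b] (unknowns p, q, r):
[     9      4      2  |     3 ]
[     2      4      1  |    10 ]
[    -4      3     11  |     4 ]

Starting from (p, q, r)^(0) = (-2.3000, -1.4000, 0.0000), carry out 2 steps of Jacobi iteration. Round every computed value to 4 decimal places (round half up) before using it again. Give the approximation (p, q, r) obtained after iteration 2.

(-1.2687, 2.0449, -0.2843)

Iteration 1:
  p = (3 - (4)·-1.4000 - (2)·0.0000) / (9) = 0.9556
  q = (10 - (2)·-2.3000 - (1)·0.0000) / (4) = 3.6500
  r = (4 - (-4)·-2.3000 - (3)·-1.4000) / (11) = -0.0909
Iteration 2:
  p = (3 - (4)·3.6500 - (2)·-0.0909) / (9) = -1.2687
  q = (10 - (2)·0.9556 - (1)·-0.0909) / (4) = 2.0449
  r = (4 - (-4)·0.9556 - (3)·3.6500) / (11) = -0.2843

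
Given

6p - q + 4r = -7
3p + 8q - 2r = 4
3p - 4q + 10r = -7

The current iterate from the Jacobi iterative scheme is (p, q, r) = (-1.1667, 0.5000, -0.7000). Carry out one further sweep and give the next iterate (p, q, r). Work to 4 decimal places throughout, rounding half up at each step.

(-0.6167, 0.7625, -0.1500)

One sweep:
  p = (-7 - (-1)·0.5000 - (4)·-0.7000) / (6) = -0.6167
  q = (4 - (3)·-1.1667 - (-2)·-0.7000) / (8) = 0.7625
  r = (-7 - (3)·-1.1667 - (-4)·0.5000) / (10) = -0.1500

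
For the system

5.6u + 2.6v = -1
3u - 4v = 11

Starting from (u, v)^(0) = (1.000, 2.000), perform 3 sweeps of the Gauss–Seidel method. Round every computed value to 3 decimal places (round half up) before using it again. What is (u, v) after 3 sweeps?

(0.581, -2.314)

Iteration 1:
  u = (-1 - (2.6)·2.000) / (5.6) = -1.107
  v = (11 - (3)·-1.107) / (-4) = -3.580
Iteration 2:
  u = (-1 - (2.6)·-3.580) / (5.6) = 1.484
  v = (11 - (3)·1.484) / (-4) = -1.637
Iteration 3:
  u = (-1 - (2.6)·-1.637) / (5.6) = 0.581
  v = (11 - (3)·0.581) / (-4) = -2.314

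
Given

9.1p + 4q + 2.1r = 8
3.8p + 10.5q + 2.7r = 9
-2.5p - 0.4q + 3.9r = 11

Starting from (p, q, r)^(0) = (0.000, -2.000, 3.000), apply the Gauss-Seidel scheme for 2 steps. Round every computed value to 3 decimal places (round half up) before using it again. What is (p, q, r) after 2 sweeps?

(0.210, -0.112, 2.944)

Iteration 1:
  p = (8 - (4)·-2.000 - (2.1)·3.000) / (9.1) = 1.066
  q = (9 - (3.8)·1.066 - (2.7)·3.000) / (10.5) = -0.300
  r = (11 - (-2.5)·1.066 - (-0.4)·-0.300) / (3.9) = 3.473
Iteration 2:
  p = (8 - (4)·-0.300 - (2.1)·3.473) / (9.1) = 0.210
  q = (9 - (3.8)·0.210 - (2.7)·3.473) / (10.5) = -0.112
  r = (11 - (-2.5)·0.210 - (-0.4)·-0.112) / (3.9) = 2.944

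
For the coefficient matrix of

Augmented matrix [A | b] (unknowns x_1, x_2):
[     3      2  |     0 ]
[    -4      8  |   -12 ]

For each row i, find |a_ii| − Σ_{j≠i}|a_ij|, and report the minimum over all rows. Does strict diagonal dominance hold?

1

row 1: |3| − (2) = 1
row 2: |8| − (4) = 4
minimum over rows = 1 → strictly diagonally dominant (convergence guaranteed)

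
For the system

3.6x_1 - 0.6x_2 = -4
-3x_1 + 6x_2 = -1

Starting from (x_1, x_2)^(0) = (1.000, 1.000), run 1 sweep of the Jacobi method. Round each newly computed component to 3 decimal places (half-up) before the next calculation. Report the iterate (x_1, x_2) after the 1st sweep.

(-0.944, 0.333)

Iteration 1:
  x_1 = (-4 - (-0.6)·1.000) / (3.6) = -0.944
  x_2 = (-1 - (-3)·1.000) / (6) = 0.333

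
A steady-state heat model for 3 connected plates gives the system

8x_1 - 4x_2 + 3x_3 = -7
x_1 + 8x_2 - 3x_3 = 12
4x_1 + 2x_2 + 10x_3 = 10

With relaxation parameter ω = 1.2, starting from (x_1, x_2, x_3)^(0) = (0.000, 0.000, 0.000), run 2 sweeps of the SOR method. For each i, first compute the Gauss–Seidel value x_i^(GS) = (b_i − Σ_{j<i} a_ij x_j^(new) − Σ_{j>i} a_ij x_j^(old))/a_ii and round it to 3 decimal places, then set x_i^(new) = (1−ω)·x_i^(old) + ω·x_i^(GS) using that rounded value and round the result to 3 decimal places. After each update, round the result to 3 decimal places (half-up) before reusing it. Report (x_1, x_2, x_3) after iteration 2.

Iteration 1:
  x_1: GS value = (-7 - (-4)·0.000 - (3)·0.000) / (8) = -0.875;  x_1 ← (1−ω)·0.000 + ω·-0.875 = -1.050
  x_2: GS value = (12 - (1)·-1.050 - (-3)·0.000) / (8) = 1.631;  x_2 ← (1−ω)·0.000 + ω·1.631 = 1.957
  x_3: GS value = (10 - (4)·-1.050 - (2)·1.957) / (10) = 1.029;  x_3 ← (1−ω)·0.000 + ω·1.029 = 1.235
Iteration 2:
  x_1: GS value = (-7 - (-4)·1.957 - (3)·1.235) / (8) = -0.360;  x_1 ← (1−ω)·-1.050 + ω·-0.360 = -0.222
  x_2: GS value = (12 - (1)·-0.222 - (-3)·1.235) / (8) = 1.991;  x_2 ← (1−ω)·1.957 + ω·1.991 = 1.998
  x_3: GS value = (10 - (4)·-0.222 - (2)·1.998) / (10) = 0.689;  x_3 ← (1−ω)·1.235 + ω·0.689 = 0.580

(-0.222, 1.998, 0.580)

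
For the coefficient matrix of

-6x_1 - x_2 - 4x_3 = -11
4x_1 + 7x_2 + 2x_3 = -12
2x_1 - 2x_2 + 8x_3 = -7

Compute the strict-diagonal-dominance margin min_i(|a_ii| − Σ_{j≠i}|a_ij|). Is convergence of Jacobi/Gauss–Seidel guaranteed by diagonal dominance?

1

row 1: |-6| − (1+4) = 1
row 2: |7| − (4+2) = 1
row 3: |8| − (2+2) = 4
minimum over rows = 1 → strictly diagonally dominant (convergence guaranteed)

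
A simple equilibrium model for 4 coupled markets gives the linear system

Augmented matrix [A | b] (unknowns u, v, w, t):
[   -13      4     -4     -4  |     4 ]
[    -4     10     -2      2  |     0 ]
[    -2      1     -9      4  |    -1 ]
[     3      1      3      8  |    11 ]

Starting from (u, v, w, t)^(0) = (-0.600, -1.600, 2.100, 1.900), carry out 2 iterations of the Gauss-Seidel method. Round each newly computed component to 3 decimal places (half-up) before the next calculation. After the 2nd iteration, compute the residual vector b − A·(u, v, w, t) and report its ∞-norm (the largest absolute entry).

Iteration 1:
  u = (4 - (4)·-1.600 - (-4)·2.100 - (-4)·1.900) / (-13) = -2.031
  v = (0 - (-4)·-2.031 - (-2)·2.100 - (2)·1.900) / (10) = -0.772
  w = (-1 - (-2)·-2.031 - (1)·-0.772 - (4)·1.900) / (-9) = 1.321
  t = (11 - (3)·-2.031 - (1)·-0.772 - (3)·1.321) / (8) = 1.738
Iteration 2:
  u = (4 - (4)·-0.772 - (-4)·1.321 - (-4)·1.738) / (-13) = -1.486
  v = (0 - (-4)·-1.486 - (-2)·1.321 - (2)·1.738) / (10) = -0.678
  w = (-1 - (-2)·-1.486 - (1)·-0.678 - (4)·1.738) / (-9) = 1.138
  t = (11 - (3)·-1.486 - (1)·-0.678 - (3)·1.138) / (8) = 1.590
Residual b − A·x = (-1.694, -0.068, 0.588, 0.002); ∞-norm = 1.694

1.694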